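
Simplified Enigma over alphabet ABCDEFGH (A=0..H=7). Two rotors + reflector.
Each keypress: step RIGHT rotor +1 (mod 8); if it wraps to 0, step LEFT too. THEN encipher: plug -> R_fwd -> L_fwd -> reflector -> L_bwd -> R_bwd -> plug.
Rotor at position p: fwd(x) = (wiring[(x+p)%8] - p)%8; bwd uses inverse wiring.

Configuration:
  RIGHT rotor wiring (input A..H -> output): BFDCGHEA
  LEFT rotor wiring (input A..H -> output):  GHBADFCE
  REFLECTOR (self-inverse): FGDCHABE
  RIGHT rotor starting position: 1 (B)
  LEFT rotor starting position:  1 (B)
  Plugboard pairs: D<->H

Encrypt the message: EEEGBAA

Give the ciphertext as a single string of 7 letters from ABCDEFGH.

Answer: CDCEFFH

Derivation:
Char 1 ('E'): step: R->2, L=1; E->plug->E->R->C->L->H->refl->E->L'->E->R'->C->plug->C
Char 2 ('E'): step: R->3, L=1; E->plug->E->R->F->L->B->refl->G->L'->A->R'->H->plug->D
Char 3 ('E'): step: R->4, L=1; E->plug->E->R->F->L->B->refl->G->L'->A->R'->C->plug->C
Char 4 ('G'): step: R->5, L=1; G->plug->G->R->F->L->B->refl->G->L'->A->R'->E->plug->E
Char 5 ('B'): step: R->6, L=1; B->plug->B->R->C->L->H->refl->E->L'->E->R'->F->plug->F
Char 6 ('A'): step: R->7, L=1; A->plug->A->R->B->L->A->refl->F->L'->H->R'->F->plug->F
Char 7 ('A'): step: R->0, L->2 (L advanced); A->plug->A->R->B->L->G->refl->B->L'->C->R'->D->plug->H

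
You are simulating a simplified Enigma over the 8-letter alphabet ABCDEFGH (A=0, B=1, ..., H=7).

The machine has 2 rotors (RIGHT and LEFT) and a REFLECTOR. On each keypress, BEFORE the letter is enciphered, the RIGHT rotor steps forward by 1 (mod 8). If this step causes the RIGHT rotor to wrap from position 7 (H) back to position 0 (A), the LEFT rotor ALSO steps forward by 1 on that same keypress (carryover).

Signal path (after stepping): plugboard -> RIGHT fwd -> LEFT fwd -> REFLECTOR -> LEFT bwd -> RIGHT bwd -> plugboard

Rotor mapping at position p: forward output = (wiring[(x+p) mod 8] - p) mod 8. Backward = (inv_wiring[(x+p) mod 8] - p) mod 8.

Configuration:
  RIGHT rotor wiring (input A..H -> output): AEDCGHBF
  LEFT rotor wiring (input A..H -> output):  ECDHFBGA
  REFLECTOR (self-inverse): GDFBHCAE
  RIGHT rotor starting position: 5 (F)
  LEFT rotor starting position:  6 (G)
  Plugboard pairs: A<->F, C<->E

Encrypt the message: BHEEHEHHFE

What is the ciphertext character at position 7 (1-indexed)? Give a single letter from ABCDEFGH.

Char 1 ('B'): step: R->6, L=6; B->plug->B->R->H->L->D->refl->B->L'->F->R'->E->plug->C
Char 2 ('H'): step: R->7, L=6; H->plug->H->R->C->L->G->refl->A->L'->A->R'->G->plug->G
Char 3 ('E'): step: R->0, L->7 (L advanced); E->plug->C->R->D->L->E->refl->H->L'->H->R'->F->plug->A
Char 4 ('E'): step: R->1, L=7; E->plug->C->R->B->L->F->refl->C->L'->G->R'->E->plug->C
Char 5 ('H'): step: R->2, L=7; H->plug->H->R->C->L->D->refl->B->L'->A->R'->B->plug->B
Char 6 ('E'): step: R->3, L=7; E->plug->C->R->E->L->A->refl->G->L'->F->R'->F->plug->A
Char 7 ('H'): step: R->4, L=7; H->plug->H->R->G->L->C->refl->F->L'->B->R'->D->plug->D

D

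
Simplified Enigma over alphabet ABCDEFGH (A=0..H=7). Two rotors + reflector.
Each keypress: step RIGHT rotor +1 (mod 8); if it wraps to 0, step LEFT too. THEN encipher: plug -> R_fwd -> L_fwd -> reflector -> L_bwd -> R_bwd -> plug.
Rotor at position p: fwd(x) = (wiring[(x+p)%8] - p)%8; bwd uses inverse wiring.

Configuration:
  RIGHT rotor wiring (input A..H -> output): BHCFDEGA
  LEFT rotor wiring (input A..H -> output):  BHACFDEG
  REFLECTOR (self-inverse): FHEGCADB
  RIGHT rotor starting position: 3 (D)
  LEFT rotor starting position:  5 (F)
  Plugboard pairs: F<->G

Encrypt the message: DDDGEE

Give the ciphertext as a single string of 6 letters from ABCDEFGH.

Answer: GCBDFA

Derivation:
Char 1 ('D'): step: R->4, L=5; D->plug->D->R->E->L->C->refl->E->L'->D->R'->F->plug->G
Char 2 ('D'): step: R->5, L=5; D->plug->D->R->E->L->C->refl->E->L'->D->R'->C->plug->C
Char 3 ('D'): step: R->6, L=5; D->plug->D->R->B->L->H->refl->B->L'->C->R'->B->plug->B
Char 4 ('G'): step: R->7, L=5; G->plug->F->R->E->L->C->refl->E->L'->D->R'->D->plug->D
Char 5 ('E'): step: R->0, L->6 (L advanced); E->plug->E->R->D->L->B->refl->H->L'->G->R'->G->plug->F
Char 6 ('E'): step: R->1, L=6; E->plug->E->R->D->L->B->refl->H->L'->G->R'->A->plug->A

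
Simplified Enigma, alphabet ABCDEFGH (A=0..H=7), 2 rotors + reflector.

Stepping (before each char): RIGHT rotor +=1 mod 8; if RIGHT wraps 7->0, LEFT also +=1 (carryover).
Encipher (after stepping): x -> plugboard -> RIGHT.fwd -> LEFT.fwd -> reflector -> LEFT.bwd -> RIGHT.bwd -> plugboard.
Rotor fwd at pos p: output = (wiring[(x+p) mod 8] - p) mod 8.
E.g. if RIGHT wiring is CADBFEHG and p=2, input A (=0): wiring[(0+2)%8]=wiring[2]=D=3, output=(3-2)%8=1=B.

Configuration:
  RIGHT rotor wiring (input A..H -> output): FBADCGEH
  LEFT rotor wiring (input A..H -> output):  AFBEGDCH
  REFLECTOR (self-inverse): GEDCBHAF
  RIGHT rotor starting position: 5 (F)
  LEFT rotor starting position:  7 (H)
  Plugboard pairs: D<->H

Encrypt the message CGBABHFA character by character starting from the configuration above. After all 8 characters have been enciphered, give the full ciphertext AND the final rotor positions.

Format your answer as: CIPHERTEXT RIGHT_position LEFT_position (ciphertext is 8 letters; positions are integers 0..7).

Answer: HFDDDBAB 5 0

Derivation:
Char 1 ('C'): step: R->6, L=7; C->plug->C->R->H->L->D->refl->C->L'->D->R'->D->plug->H
Char 2 ('G'): step: R->7, L=7; G->plug->G->R->H->L->D->refl->C->L'->D->R'->F->plug->F
Char 3 ('B'): step: R->0, L->0 (L advanced); B->plug->B->R->B->L->F->refl->H->L'->H->R'->H->plug->D
Char 4 ('A'): step: R->1, L=0; A->plug->A->R->A->L->A->refl->G->L'->E->R'->H->plug->D
Char 5 ('B'): step: R->2, L=0; B->plug->B->R->B->L->F->refl->H->L'->H->R'->H->plug->D
Char 6 ('H'): step: R->3, L=0; H->plug->D->R->B->L->F->refl->H->L'->H->R'->B->plug->B
Char 7 ('F'): step: R->4, L=0; F->plug->F->R->F->L->D->refl->C->L'->G->R'->A->plug->A
Char 8 ('A'): step: R->5, L=0; A->plug->A->R->B->L->F->refl->H->L'->H->R'->B->plug->B
Final: ciphertext=HFDDDBAB, RIGHT=5, LEFT=0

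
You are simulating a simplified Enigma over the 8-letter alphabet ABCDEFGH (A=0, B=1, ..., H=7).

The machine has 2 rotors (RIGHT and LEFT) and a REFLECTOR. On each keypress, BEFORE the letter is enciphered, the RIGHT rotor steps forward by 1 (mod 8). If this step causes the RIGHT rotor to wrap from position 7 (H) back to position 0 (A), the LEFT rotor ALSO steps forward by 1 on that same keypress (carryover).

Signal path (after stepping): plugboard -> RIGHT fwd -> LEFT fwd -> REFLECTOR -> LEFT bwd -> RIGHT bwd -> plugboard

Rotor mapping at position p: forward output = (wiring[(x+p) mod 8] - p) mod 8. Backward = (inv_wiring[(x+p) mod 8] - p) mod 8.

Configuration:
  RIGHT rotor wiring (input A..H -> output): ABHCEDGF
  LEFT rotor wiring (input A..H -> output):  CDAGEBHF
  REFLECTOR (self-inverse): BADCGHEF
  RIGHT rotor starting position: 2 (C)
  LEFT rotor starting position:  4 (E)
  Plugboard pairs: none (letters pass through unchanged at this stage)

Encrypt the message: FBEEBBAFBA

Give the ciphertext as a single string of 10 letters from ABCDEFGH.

Answer: BCAHFHGHFE

Derivation:
Char 1 ('F'): step: R->3, L=4; F->plug->F->R->F->L->H->refl->F->L'->B->R'->B->plug->B
Char 2 ('B'): step: R->4, L=4; B->plug->B->R->H->L->C->refl->D->L'->C->R'->C->plug->C
Char 3 ('E'): step: R->5, L=4; E->plug->E->R->E->L->G->refl->E->L'->G->R'->A->plug->A
Char 4 ('E'): step: R->6, L=4; E->plug->E->R->B->L->F->refl->H->L'->F->R'->H->plug->H
Char 5 ('B'): step: R->7, L=4; B->plug->B->R->B->L->F->refl->H->L'->F->R'->F->plug->F
Char 6 ('B'): step: R->0, L->5 (L advanced); B->plug->B->R->B->L->C->refl->D->L'->F->R'->H->plug->H
Char 7 ('A'): step: R->1, L=5; A->plug->A->R->A->L->E->refl->G->L'->E->R'->G->plug->G
Char 8 ('F'): step: R->2, L=5; F->plug->F->R->D->L->F->refl->H->L'->H->R'->H->plug->H
Char 9 ('B'): step: R->3, L=5; B->plug->B->R->B->L->C->refl->D->L'->F->R'->F->plug->F
Char 10 ('A'): step: R->4, L=5; A->plug->A->R->A->L->E->refl->G->L'->E->R'->E->plug->E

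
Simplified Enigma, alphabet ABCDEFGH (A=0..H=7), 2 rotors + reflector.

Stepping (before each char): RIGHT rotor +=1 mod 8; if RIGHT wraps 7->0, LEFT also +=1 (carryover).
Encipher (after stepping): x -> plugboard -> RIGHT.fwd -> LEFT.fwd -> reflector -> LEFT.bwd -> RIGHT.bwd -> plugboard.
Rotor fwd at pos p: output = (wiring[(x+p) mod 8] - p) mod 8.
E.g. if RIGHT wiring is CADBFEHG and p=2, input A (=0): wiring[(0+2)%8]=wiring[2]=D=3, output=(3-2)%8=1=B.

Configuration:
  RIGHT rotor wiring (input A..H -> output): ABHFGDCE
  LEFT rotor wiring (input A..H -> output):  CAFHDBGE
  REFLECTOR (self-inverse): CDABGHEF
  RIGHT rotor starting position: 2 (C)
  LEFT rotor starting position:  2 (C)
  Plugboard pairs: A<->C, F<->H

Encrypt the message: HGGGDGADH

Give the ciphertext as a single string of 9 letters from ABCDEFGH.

Char 1 ('H'): step: R->3, L=2; H->plug->F->R->F->L->C->refl->A->L'->G->R'->G->plug->G
Char 2 ('G'): step: R->4, L=2; G->plug->G->R->D->L->H->refl->F->L'->B->R'->H->plug->F
Char 3 ('G'): step: R->5, L=2; G->plug->G->R->A->L->D->refl->B->L'->C->R'->F->plug->H
Char 4 ('G'): step: R->6, L=2; G->plug->G->R->A->L->D->refl->B->L'->C->R'->C->plug->A
Char 5 ('D'): step: R->7, L=2; D->plug->D->R->A->L->D->refl->B->L'->C->R'->C->plug->A
Char 6 ('G'): step: R->0, L->3 (L advanced); G->plug->G->R->C->L->G->refl->E->L'->A->R'->A->plug->C
Char 7 ('A'): step: R->1, L=3; A->plug->C->R->E->L->B->refl->D->L'->D->R'->G->plug->G
Char 8 ('D'): step: R->2, L=3; D->plug->D->R->B->L->A->refl->C->L'->H->R'->H->plug->F
Char 9 ('H'): step: R->3, L=3; H->plug->F->R->F->L->H->refl->F->L'->G->R'->G->plug->G

Answer: GFHAACGFG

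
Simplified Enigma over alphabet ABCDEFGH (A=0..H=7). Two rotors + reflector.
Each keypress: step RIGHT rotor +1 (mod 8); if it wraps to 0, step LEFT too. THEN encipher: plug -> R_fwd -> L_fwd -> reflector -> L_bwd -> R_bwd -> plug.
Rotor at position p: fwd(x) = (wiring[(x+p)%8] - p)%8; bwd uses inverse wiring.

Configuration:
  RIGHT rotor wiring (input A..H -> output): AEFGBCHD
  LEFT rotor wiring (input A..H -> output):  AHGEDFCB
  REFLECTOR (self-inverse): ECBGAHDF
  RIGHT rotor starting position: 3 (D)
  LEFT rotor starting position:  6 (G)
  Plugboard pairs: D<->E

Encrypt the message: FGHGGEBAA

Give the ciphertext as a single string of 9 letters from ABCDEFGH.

Char 1 ('F'): step: R->4, L=6; F->plug->F->R->A->L->E->refl->A->L'->E->R'->E->plug->D
Char 2 ('G'): step: R->5, L=6; G->plug->G->R->B->L->D->refl->G->L'->F->R'->A->plug->A
Char 3 ('H'): step: R->6, L=6; H->plug->H->R->E->L->A->refl->E->L'->A->R'->F->plug->F
Char 4 ('G'): step: R->7, L=6; G->plug->G->R->D->L->B->refl->C->L'->C->R'->F->plug->F
Char 5 ('G'): step: R->0, L->7 (L advanced); G->plug->G->R->H->L->D->refl->G->L'->G->R'->D->plug->E
Char 6 ('E'): step: R->1, L=7; E->plug->D->R->A->L->C->refl->B->L'->B->R'->E->plug->D
Char 7 ('B'): step: R->2, L=7; B->plug->B->R->E->L->F->refl->H->L'->D->R'->A->plug->A
Char 8 ('A'): step: R->3, L=7; A->plug->A->R->D->L->H->refl->F->L'->E->R'->D->plug->E
Char 9 ('A'): step: R->4, L=7; A->plug->A->R->F->L->E->refl->A->L'->C->R'->H->plug->H

Answer: DAFFEDAEH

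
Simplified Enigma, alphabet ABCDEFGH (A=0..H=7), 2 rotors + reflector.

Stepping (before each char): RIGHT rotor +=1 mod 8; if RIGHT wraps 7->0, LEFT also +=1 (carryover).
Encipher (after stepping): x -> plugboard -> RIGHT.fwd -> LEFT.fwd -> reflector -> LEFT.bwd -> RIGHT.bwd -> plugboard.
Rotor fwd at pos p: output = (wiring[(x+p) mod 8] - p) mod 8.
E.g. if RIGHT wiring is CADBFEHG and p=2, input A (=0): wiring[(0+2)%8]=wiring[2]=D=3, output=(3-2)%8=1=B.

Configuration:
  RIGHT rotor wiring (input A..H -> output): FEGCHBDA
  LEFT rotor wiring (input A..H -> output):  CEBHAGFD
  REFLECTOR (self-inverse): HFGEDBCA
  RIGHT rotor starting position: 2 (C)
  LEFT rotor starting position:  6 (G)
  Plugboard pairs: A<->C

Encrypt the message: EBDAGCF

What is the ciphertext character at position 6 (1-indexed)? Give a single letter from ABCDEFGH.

Char 1 ('E'): step: R->3, L=6; E->plug->E->R->F->L->B->refl->F->L'->B->R'->G->plug->G
Char 2 ('B'): step: R->4, L=6; B->plug->B->R->F->L->B->refl->F->L'->B->R'->E->plug->E
Char 3 ('D'): step: R->5, L=6; D->plug->D->R->A->L->H->refl->A->L'->H->R'->E->plug->E
Char 4 ('A'): step: R->6, L=6; A->plug->C->R->H->L->A->refl->H->L'->A->R'->E->plug->E
Char 5 ('G'): step: R->7, L=6; G->plug->G->R->C->L->E->refl->D->L'->E->R'->H->plug->H
Char 6 ('C'): step: R->0, L->7 (L advanced); C->plug->A->R->F->L->B->refl->F->L'->C->R'->D->plug->D

D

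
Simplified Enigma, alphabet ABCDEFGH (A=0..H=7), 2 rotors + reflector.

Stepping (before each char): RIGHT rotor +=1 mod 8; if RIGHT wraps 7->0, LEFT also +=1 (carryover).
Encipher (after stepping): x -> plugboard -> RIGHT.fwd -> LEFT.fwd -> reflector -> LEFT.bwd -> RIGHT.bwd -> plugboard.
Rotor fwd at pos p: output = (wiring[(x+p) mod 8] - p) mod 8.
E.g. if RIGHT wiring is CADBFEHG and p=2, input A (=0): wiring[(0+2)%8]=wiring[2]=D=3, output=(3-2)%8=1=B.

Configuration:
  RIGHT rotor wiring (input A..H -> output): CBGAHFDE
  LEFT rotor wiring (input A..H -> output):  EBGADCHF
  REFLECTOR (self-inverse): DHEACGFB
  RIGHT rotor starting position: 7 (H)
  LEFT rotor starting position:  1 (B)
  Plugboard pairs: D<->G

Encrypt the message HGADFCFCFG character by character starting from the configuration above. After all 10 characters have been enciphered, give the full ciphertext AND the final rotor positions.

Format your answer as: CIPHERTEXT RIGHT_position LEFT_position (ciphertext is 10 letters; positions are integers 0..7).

Char 1 ('H'): step: R->0, L->2 (L advanced); H->plug->H->R->E->L->F->refl->G->L'->B->R'->B->plug->B
Char 2 ('G'): step: R->1, L=2; G->plug->D->R->G->L->C->refl->E->L'->A->R'->A->plug->A
Char 3 ('A'): step: R->2, L=2; A->plug->A->R->E->L->F->refl->G->L'->B->R'->E->plug->E
Char 4 ('D'): step: R->3, L=2; D->plug->G->R->G->L->C->refl->E->L'->A->R'->D->plug->G
Char 5 ('F'): step: R->4, L=2; F->plug->F->R->F->L->D->refl->A->L'->D->R'->A->plug->A
Char 6 ('C'): step: R->5, L=2; C->plug->C->R->H->L->H->refl->B->L'->C->R'->H->plug->H
Char 7 ('F'): step: R->6, L=2; F->plug->F->R->C->L->B->refl->H->L'->H->R'->H->plug->H
Char 8 ('C'): step: R->7, L=2; C->plug->C->R->C->L->B->refl->H->L'->H->R'->D->plug->G
Char 9 ('F'): step: R->0, L->3 (L advanced); F->plug->F->R->F->L->B->refl->H->L'->C->R'->A->plug->A
Char 10 ('G'): step: R->1, L=3; G->plug->D->R->G->L->G->refl->F->L'->A->R'->A->plug->A
Final: ciphertext=BAEGAHHGAA, RIGHT=1, LEFT=3

Answer: BAEGAHHGAA 1 3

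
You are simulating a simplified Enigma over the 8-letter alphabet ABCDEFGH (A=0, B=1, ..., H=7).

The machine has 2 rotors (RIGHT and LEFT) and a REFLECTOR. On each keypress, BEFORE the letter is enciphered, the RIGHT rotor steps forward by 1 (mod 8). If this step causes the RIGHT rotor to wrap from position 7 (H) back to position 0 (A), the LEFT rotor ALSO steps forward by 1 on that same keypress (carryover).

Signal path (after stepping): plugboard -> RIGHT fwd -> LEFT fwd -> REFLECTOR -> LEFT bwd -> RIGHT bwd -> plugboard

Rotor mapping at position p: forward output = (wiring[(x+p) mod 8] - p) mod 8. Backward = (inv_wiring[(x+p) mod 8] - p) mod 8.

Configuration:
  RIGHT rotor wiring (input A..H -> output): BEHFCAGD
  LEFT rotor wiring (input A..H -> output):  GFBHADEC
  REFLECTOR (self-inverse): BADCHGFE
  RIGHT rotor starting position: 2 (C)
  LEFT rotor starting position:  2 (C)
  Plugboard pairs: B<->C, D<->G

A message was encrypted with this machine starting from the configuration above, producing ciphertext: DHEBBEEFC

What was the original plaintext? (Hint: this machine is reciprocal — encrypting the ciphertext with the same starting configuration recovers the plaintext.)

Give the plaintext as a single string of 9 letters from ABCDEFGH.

Answer: ABGCFHGDD

Derivation:
Char 1 ('D'): step: R->3, L=2; D->plug->G->R->B->L->F->refl->G->L'->C->R'->A->plug->A
Char 2 ('H'): step: R->4, L=2; H->plug->H->R->B->L->F->refl->G->L'->C->R'->C->plug->B
Char 3 ('E'): step: R->5, L=2; E->plug->E->R->H->L->D->refl->C->L'->E->R'->D->plug->G
Char 4 ('B'): step: R->6, L=2; B->plug->C->R->D->L->B->refl->A->L'->F->R'->B->plug->C
Char 5 ('B'): step: R->7, L=2; B->plug->C->R->F->L->A->refl->B->L'->D->R'->F->plug->F
Char 6 ('E'): step: R->0, L->3 (L advanced); E->plug->E->R->C->L->A->refl->B->L'->D->R'->H->plug->H
Char 7 ('E'): step: R->1, L=3; E->plug->E->R->H->L->G->refl->F->L'->B->R'->D->plug->G
Char 8 ('F'): step: R->2, L=3; F->plug->F->R->B->L->F->refl->G->L'->H->R'->G->plug->D
Char 9 ('C'): step: R->3, L=3; C->plug->B->R->H->L->G->refl->F->L'->B->R'->G->plug->D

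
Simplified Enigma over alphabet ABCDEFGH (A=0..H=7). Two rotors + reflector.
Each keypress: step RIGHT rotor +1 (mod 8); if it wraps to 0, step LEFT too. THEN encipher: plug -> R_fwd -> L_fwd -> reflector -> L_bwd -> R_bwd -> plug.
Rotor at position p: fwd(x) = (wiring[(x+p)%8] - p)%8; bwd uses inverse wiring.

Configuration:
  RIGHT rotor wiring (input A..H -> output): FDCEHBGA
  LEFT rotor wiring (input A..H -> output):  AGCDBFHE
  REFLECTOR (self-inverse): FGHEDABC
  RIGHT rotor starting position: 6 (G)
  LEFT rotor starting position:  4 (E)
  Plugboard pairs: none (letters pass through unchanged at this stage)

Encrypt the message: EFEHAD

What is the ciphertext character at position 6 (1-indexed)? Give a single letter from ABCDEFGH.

Char 1 ('E'): step: R->7, L=4; E->plug->E->R->F->L->C->refl->H->L'->H->R'->H->plug->H
Char 2 ('F'): step: R->0, L->5 (L advanced); F->plug->F->R->B->L->C->refl->H->L'->C->R'->C->plug->C
Char 3 ('E'): step: R->1, L=5; E->plug->E->R->A->L->A->refl->F->L'->F->R'->F->plug->F
Char 4 ('H'): step: R->2, L=5; H->plug->H->R->B->L->C->refl->H->L'->C->R'->B->plug->B
Char 5 ('A'): step: R->3, L=5; A->plug->A->R->B->L->C->refl->H->L'->C->R'->F->plug->F
Char 6 ('D'): step: R->4, L=5; D->plug->D->R->E->L->B->refl->G->L'->G->R'->G->plug->G

G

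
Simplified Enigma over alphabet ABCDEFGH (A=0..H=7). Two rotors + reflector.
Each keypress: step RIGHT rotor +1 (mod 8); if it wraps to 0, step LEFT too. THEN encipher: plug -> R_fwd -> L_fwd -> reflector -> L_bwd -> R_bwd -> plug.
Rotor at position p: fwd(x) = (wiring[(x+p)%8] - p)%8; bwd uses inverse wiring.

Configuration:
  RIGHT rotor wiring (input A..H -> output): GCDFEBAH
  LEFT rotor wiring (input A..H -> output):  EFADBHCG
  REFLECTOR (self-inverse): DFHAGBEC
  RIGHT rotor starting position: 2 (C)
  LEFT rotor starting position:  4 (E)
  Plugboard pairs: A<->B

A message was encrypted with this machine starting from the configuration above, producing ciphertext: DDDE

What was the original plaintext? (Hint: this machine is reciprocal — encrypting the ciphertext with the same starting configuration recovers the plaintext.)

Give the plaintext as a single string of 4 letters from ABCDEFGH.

Char 1 ('D'): step: R->3, L=4; D->plug->D->R->F->L->B->refl->F->L'->A->R'->H->plug->H
Char 2 ('D'): step: R->4, L=4; D->plug->D->R->D->L->C->refl->H->L'->H->R'->G->plug->G
Char 3 ('D'): step: R->5, L=4; D->plug->D->R->B->L->D->refl->A->L'->E->R'->A->plug->B
Char 4 ('E'): step: R->6, L=4; E->plug->E->R->F->L->B->refl->F->L'->A->R'->C->plug->C

Answer: HGBC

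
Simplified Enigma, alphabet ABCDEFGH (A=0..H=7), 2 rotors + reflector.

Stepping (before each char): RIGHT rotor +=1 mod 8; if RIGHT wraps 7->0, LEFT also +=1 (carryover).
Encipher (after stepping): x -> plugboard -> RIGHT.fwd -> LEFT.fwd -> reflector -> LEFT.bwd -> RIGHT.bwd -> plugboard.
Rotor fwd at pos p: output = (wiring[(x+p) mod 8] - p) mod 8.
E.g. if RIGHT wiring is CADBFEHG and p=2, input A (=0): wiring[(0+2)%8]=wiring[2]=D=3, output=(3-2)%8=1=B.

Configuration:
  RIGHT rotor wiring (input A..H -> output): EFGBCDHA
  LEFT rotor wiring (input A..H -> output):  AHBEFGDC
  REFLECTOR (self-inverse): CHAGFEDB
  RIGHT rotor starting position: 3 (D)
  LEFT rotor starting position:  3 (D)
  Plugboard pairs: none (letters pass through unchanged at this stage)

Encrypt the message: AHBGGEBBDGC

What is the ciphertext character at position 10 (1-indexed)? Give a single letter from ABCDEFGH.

Char 1 ('A'): step: R->4, L=3; A->plug->A->R->G->L->E->refl->F->L'->F->R'->H->plug->H
Char 2 ('H'): step: R->5, L=3; H->plug->H->R->F->L->F->refl->E->L'->G->R'->A->plug->A
Char 3 ('B'): step: R->6, L=3; B->plug->B->R->C->L->D->refl->G->L'->H->R'->D->plug->D
Char 4 ('G'): step: R->7, L=3; G->plug->G->R->E->L->H->refl->B->L'->A->R'->H->plug->H
Char 5 ('G'): step: R->0, L->4 (L advanced); G->plug->G->R->H->L->A->refl->C->L'->B->R'->D->plug->D
Char 6 ('E'): step: R->1, L=4; E->plug->E->R->C->L->H->refl->B->L'->A->R'->C->plug->C
Char 7 ('B'): step: R->2, L=4; B->plug->B->R->H->L->A->refl->C->L'->B->R'->D->plug->D
Char 8 ('B'): step: R->3, L=4; B->plug->B->R->H->L->A->refl->C->L'->B->R'->F->plug->F
Char 9 ('D'): step: R->4, L=4; D->plug->D->R->E->L->E->refl->F->L'->G->R'->A->plug->A
Char 10 ('G'): step: R->5, L=4; G->plug->G->R->E->L->E->refl->F->L'->G->R'->A->plug->A

A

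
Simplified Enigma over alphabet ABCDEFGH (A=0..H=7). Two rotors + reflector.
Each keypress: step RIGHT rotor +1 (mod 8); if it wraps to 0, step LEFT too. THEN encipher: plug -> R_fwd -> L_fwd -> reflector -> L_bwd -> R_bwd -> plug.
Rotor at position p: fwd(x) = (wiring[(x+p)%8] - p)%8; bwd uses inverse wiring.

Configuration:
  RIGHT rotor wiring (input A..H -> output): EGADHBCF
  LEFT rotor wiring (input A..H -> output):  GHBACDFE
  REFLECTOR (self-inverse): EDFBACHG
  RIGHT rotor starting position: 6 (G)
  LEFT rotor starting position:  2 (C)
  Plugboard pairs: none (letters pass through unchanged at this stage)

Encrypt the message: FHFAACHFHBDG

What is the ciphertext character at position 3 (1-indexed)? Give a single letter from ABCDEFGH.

Char 1 ('F'): step: R->7, L=2; F->plug->F->R->A->L->H->refl->G->L'->B->R'->D->plug->D
Char 2 ('H'): step: R->0, L->3 (L advanced); H->plug->H->R->F->L->D->refl->B->L'->E->R'->A->plug->A
Char 3 ('F'): step: R->1, L=3; F->plug->F->R->B->L->H->refl->G->L'->H->R'->B->plug->B

B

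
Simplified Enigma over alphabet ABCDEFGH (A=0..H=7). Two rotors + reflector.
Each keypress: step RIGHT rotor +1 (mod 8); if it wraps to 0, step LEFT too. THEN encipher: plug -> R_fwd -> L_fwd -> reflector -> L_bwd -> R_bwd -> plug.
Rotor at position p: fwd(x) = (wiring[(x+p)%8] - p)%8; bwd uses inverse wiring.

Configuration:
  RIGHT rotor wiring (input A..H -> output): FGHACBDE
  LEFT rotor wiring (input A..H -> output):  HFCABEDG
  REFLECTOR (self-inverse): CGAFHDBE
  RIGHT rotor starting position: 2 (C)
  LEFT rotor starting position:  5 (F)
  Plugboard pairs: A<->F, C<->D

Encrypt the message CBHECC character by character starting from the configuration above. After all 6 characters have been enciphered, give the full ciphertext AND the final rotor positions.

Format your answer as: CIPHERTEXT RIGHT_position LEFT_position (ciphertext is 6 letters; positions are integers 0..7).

Char 1 ('C'): step: R->3, L=5; C->plug->D->R->A->L->H->refl->E->L'->H->R'->B->plug->B
Char 2 ('B'): step: R->4, L=5; B->plug->B->R->F->L->F->refl->D->L'->G->R'->A->plug->F
Char 3 ('H'): step: R->5, L=5; H->plug->H->R->F->L->F->refl->D->L'->G->R'->B->plug->B
Char 4 ('E'): step: R->6, L=5; E->plug->E->R->B->L->G->refl->B->L'->C->R'->F->plug->A
Char 5 ('C'): step: R->7, L=5; C->plug->D->R->A->L->H->refl->E->L'->H->R'->C->plug->D
Char 6 ('C'): step: R->0, L->6 (L advanced); C->plug->D->R->A->L->F->refl->D->L'->G->R'->B->plug->B
Final: ciphertext=BFBADB, RIGHT=0, LEFT=6

Answer: BFBADB 0 6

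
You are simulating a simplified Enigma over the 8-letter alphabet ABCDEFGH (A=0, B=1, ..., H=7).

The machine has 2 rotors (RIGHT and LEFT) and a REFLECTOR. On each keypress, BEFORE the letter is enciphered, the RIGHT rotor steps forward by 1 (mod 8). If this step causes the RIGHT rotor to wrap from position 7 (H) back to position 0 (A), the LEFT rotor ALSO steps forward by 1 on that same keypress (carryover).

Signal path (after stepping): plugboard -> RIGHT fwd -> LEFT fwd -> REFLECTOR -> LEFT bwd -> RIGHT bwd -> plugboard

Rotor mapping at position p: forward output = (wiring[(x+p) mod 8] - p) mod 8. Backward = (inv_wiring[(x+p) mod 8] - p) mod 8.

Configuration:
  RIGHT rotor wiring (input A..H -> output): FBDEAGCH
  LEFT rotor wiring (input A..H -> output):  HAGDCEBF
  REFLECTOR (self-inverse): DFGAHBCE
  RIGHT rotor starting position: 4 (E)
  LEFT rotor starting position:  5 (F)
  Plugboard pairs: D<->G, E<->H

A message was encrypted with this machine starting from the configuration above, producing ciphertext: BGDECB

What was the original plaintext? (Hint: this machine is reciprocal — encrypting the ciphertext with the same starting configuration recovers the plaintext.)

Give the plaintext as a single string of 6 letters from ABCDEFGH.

Char 1 ('B'): step: R->5, L=5; B->plug->B->R->F->L->B->refl->F->L'->H->R'->G->plug->D
Char 2 ('G'): step: R->6, L=5; G->plug->D->R->D->L->C->refl->G->L'->G->R'->F->plug->F
Char 3 ('D'): step: R->7, L=5; D->plug->G->R->H->L->F->refl->B->L'->F->R'->E->plug->H
Char 4 ('E'): step: R->0, L->6 (L advanced); E->plug->H->R->H->L->G->refl->C->L'->D->R'->C->plug->C
Char 5 ('C'): step: R->1, L=6; C->plug->C->R->D->L->C->refl->G->L'->H->R'->D->plug->G
Char 6 ('B'): step: R->2, L=6; B->plug->B->R->C->L->B->refl->F->L'->F->R'->F->plug->F

Answer: DFHCGF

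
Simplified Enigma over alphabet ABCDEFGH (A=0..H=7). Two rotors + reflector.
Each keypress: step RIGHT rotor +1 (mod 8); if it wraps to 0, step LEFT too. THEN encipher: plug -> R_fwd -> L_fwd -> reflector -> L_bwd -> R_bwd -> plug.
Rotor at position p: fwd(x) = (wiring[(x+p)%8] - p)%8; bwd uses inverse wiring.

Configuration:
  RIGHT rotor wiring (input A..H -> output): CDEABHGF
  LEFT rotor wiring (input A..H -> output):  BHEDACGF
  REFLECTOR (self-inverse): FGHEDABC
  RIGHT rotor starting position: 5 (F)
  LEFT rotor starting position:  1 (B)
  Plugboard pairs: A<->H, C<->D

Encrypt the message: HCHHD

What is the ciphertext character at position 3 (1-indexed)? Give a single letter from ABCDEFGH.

Char 1 ('H'): step: R->6, L=1; H->plug->A->R->A->L->G->refl->B->L'->E->R'->C->plug->D
Char 2 ('C'): step: R->7, L=1; C->plug->D->R->F->L->F->refl->A->L'->H->R'->H->plug->A
Char 3 ('H'): step: R->0, L->2 (L advanced); H->plug->A->R->C->L->G->refl->B->L'->B->R'->E->plug->E

E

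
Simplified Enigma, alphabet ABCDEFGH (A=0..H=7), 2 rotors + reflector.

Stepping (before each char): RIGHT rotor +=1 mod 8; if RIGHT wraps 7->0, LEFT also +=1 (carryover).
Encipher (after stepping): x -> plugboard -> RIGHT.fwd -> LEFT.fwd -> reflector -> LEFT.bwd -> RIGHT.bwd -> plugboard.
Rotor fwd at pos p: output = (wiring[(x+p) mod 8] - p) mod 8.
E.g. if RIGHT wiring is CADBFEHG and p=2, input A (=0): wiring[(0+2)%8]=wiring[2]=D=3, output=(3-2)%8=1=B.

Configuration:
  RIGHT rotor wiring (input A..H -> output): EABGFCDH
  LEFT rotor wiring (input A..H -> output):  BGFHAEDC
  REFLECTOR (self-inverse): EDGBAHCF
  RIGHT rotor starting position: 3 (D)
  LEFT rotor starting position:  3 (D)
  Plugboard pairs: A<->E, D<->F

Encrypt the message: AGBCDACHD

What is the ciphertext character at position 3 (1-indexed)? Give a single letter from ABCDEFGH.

Char 1 ('A'): step: R->4, L=3; A->plug->E->R->A->L->E->refl->A->L'->D->R'->D->plug->F
Char 2 ('G'): step: R->5, L=3; G->plug->G->R->B->L->F->refl->H->L'->E->R'->F->plug->D
Char 3 ('B'): step: R->6, L=3; B->plug->B->R->B->L->F->refl->H->L'->E->R'->H->plug->H

H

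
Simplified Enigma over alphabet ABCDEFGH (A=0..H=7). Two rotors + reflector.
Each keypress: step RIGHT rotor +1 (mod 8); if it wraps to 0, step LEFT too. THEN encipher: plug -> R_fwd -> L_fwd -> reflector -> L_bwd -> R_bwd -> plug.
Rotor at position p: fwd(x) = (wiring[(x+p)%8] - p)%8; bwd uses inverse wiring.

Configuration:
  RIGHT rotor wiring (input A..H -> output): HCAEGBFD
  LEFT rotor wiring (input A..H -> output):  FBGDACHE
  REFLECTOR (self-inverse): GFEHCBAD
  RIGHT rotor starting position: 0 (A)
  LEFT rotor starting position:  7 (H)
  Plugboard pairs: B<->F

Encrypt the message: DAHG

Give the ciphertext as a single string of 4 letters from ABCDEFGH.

Answer: EEEA

Derivation:
Char 1 ('D'): step: R->1, L=7; D->plug->D->R->F->L->B->refl->F->L'->A->R'->E->plug->E
Char 2 ('A'): step: R->2, L=7; A->plug->A->R->G->L->D->refl->H->L'->D->R'->E->plug->E
Char 3 ('H'): step: R->3, L=7; H->plug->H->R->F->L->B->refl->F->L'->A->R'->E->plug->E
Char 4 ('G'): step: R->4, L=7; G->plug->G->R->E->L->E->refl->C->L'->C->R'->A->plug->A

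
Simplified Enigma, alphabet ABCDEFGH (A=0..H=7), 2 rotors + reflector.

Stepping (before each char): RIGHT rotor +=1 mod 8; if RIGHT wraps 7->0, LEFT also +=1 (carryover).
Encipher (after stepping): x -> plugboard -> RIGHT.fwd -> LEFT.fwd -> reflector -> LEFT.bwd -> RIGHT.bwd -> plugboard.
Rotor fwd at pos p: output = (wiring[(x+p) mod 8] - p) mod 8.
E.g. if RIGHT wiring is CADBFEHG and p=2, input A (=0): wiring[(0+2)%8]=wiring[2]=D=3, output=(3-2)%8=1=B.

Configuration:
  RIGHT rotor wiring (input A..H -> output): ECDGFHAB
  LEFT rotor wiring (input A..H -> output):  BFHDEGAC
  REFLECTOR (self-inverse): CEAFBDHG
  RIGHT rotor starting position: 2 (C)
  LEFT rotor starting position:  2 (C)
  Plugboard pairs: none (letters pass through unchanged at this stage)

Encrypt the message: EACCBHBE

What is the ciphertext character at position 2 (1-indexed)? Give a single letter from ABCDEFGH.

Char 1 ('E'): step: R->3, L=2; E->plug->E->R->G->L->H->refl->G->L'->E->R'->C->plug->C
Char 2 ('A'): step: R->4, L=2; A->plug->A->R->B->L->B->refl->E->L'->D->R'->B->plug->B

B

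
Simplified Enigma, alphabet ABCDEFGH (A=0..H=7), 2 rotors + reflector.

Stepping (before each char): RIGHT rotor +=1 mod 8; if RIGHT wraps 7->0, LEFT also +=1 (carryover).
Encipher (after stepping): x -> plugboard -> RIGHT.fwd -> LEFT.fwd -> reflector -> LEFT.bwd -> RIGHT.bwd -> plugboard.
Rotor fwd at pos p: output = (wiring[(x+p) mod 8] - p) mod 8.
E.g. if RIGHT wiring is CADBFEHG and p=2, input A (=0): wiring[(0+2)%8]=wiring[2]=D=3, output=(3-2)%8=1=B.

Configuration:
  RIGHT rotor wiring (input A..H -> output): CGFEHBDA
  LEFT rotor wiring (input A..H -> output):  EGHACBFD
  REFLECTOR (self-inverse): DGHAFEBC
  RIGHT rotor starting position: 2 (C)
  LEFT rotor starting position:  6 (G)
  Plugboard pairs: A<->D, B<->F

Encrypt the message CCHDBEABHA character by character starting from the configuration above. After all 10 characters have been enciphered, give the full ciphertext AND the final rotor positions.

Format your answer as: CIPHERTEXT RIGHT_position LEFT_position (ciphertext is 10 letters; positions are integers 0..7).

Answer: DDDAEABFCC 4 7

Derivation:
Char 1 ('C'): step: R->3, L=6; C->plug->C->R->G->L->E->refl->F->L'->B->R'->A->plug->D
Char 2 ('C'): step: R->4, L=6; C->plug->C->R->H->L->D->refl->A->L'->D->R'->A->plug->D
Char 3 ('H'): step: R->5, L=6; H->plug->H->R->C->L->G->refl->B->L'->E->R'->A->plug->D
Char 4 ('D'): step: R->6, L=6; D->plug->A->R->F->L->C->refl->H->L'->A->R'->D->plug->A
Char 5 ('B'): step: R->7, L=6; B->plug->F->R->A->L->H->refl->C->L'->F->R'->E->plug->E
Char 6 ('E'): step: R->0, L->7 (L advanced); E->plug->E->R->H->L->G->refl->B->L'->E->R'->D->plug->A
Char 7 ('A'): step: R->1, L=7; A->plug->D->R->G->L->C->refl->H->L'->C->R'->F->plug->B
Char 8 ('B'): step: R->2, L=7; B->plug->F->R->G->L->C->refl->H->L'->C->R'->B->plug->F
Char 9 ('H'): step: R->3, L=7; H->plug->H->R->C->L->H->refl->C->L'->G->R'->C->plug->C
Char 10 ('A'): step: R->4, L=7; A->plug->D->R->E->L->B->refl->G->L'->H->R'->C->plug->C
Final: ciphertext=DDDAEABFCC, RIGHT=4, LEFT=7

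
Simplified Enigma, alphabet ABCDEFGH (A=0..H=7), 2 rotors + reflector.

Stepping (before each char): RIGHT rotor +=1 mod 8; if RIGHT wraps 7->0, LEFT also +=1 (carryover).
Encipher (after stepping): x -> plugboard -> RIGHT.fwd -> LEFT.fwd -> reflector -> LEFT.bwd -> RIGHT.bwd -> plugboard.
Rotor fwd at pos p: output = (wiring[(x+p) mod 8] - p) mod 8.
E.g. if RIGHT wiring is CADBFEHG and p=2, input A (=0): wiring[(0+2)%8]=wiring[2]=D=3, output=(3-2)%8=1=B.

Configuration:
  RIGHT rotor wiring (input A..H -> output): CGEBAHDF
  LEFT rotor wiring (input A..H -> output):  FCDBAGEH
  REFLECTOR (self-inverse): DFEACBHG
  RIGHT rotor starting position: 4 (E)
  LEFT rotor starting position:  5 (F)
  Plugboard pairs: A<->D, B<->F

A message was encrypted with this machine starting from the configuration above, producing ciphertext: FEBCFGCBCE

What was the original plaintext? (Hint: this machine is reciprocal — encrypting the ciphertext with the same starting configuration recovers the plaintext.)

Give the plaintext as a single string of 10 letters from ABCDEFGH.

Answer: DGAAEDHGDB

Derivation:
Char 1 ('F'): step: R->5, L=5; F->plug->B->R->G->L->E->refl->C->L'->C->R'->A->plug->D
Char 2 ('E'): step: R->6, L=5; E->plug->E->R->G->L->E->refl->C->L'->C->R'->G->plug->G
Char 3 ('B'): step: R->7, L=5; B->plug->F->R->B->L->H->refl->G->L'->F->R'->D->plug->A
Char 4 ('C'): step: R->0, L->6 (L advanced); C->plug->C->R->E->L->F->refl->B->L'->B->R'->D->plug->A
Char 5 ('F'): step: R->1, L=6; F->plug->B->R->D->L->E->refl->C->L'->G->R'->E->plug->E
Char 6 ('G'): step: R->2, L=6; G->plug->G->R->A->L->G->refl->H->L'->C->R'->A->plug->D
Char 7 ('C'): step: R->3, L=6; C->plug->C->R->E->L->F->refl->B->L'->B->R'->H->plug->H
Char 8 ('B'): step: R->4, L=6; B->plug->F->R->C->L->H->refl->G->L'->A->R'->G->plug->G
Char 9 ('C'): step: R->5, L=6; C->plug->C->R->A->L->G->refl->H->L'->C->R'->A->plug->D
Char 10 ('E'): step: R->6, L=6; E->plug->E->R->G->L->C->refl->E->L'->D->R'->F->plug->B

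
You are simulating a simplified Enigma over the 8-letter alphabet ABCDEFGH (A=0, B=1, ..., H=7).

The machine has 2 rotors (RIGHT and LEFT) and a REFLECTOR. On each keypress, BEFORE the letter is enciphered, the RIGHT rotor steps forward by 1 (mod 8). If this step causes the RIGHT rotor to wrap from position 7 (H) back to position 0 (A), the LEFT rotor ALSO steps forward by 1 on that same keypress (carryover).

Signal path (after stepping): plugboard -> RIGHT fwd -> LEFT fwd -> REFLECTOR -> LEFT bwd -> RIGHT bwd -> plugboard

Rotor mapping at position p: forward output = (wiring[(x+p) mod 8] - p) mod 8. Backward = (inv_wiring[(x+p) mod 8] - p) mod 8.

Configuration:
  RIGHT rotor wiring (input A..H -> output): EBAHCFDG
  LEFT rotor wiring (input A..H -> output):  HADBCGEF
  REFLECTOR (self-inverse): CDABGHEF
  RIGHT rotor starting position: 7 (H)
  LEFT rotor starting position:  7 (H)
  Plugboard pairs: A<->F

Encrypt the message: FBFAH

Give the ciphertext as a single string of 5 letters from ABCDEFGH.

Char 1 ('F'): step: R->0, L->0 (L advanced); F->plug->A->R->E->L->C->refl->A->L'->B->R'->B->plug->B
Char 2 ('B'): step: R->1, L=0; B->plug->B->R->H->L->F->refl->H->L'->A->R'->A->plug->F
Char 3 ('F'): step: R->2, L=0; F->plug->A->R->G->L->E->refl->G->L'->F->R'->B->plug->B
Char 4 ('A'): step: R->3, L=0; A->plug->F->R->B->L->A->refl->C->L'->E->R'->A->plug->F
Char 5 ('H'): step: R->4, L=0; H->plug->H->R->D->L->B->refl->D->L'->C->R'->D->plug->D

Answer: BFBFD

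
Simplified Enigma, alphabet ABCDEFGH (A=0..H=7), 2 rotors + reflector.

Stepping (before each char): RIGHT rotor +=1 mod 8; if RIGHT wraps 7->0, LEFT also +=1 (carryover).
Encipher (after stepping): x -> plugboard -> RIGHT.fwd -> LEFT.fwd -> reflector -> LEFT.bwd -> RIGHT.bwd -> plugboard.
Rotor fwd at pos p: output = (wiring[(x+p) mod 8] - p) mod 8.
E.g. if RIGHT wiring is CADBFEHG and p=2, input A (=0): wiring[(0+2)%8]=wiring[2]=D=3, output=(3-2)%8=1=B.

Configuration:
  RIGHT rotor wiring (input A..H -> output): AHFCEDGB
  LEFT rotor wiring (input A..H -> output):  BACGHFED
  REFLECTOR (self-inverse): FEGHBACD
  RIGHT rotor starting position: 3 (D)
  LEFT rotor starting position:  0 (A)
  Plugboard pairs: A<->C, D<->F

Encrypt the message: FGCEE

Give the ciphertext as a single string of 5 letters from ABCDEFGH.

Char 1 ('F'): step: R->4, L=0; F->plug->D->R->F->L->F->refl->A->L'->B->R'->G->plug->G
Char 2 ('G'): step: R->5, L=0; G->plug->G->R->F->L->F->refl->A->L'->B->R'->B->plug->B
Char 3 ('C'): step: R->6, L=0; C->plug->A->R->A->L->B->refl->E->L'->G->R'->G->plug->G
Char 4 ('E'): step: R->7, L=0; E->plug->E->R->D->L->G->refl->C->L'->C->R'->A->plug->C
Char 5 ('E'): step: R->0, L->1 (L advanced); E->plug->E->R->E->L->E->refl->B->L'->B->R'->H->plug->H

Answer: GBGCH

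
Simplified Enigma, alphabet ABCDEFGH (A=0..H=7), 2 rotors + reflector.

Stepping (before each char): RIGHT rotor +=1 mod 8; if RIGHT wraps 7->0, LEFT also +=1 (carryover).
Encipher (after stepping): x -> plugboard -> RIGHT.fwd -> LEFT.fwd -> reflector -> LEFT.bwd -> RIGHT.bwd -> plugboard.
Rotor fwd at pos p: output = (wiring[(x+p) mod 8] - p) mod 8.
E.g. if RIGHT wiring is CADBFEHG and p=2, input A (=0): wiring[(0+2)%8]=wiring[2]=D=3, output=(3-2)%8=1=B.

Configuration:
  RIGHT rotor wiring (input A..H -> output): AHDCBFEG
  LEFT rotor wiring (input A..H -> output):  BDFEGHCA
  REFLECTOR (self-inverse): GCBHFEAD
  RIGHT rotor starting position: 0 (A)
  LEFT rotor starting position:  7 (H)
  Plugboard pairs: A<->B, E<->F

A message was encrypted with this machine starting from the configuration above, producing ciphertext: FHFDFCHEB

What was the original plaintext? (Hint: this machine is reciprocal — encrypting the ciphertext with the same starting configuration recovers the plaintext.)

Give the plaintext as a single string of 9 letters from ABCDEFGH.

Answer: ACAFHEBFD

Derivation:
Char 1 ('F'): step: R->1, L=7; F->plug->E->R->E->L->F->refl->E->L'->C->R'->B->plug->A
Char 2 ('H'): step: R->2, L=7; H->plug->H->R->F->L->H->refl->D->L'->H->R'->C->plug->C
Char 3 ('F'): step: R->3, L=7; F->plug->E->R->D->L->G->refl->A->L'->G->R'->B->plug->A
Char 4 ('D'): step: R->4, L=7; D->plug->D->R->C->L->E->refl->F->L'->E->R'->E->plug->F
Char 5 ('F'): step: R->5, L=7; F->plug->E->R->C->L->E->refl->F->L'->E->R'->H->plug->H
Char 6 ('C'): step: R->6, L=7; C->plug->C->R->C->L->E->refl->F->L'->E->R'->F->plug->E
Char 7 ('H'): step: R->7, L=7; H->plug->H->R->F->L->H->refl->D->L'->H->R'->A->plug->B
Char 8 ('E'): step: R->0, L->0 (L advanced); E->plug->F->R->F->L->H->refl->D->L'->B->R'->E->plug->F
Char 9 ('B'): step: R->1, L=0; B->plug->A->R->G->L->C->refl->B->L'->A->R'->D->plug->D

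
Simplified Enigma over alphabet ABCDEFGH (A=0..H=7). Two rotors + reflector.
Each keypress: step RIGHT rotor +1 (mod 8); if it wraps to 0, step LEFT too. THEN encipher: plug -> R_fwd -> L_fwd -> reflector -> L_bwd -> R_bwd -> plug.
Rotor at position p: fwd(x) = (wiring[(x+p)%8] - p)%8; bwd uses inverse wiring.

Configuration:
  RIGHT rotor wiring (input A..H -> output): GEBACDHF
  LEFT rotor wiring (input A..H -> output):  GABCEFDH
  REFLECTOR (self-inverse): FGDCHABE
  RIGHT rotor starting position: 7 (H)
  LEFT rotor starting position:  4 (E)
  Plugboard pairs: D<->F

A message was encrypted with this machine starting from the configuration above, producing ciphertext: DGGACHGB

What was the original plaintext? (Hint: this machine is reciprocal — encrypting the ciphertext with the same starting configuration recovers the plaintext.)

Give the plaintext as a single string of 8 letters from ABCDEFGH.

Char 1 ('D'): step: R->0, L->5 (L advanced); D->plug->F->R->D->L->B->refl->G->L'->B->R'->C->plug->C
Char 2 ('G'): step: R->1, L=5; G->plug->G->R->E->L->D->refl->C->L'->C->R'->E->plug->E
Char 3 ('G'): step: R->2, L=5; G->plug->G->R->E->L->D->refl->C->L'->C->R'->H->plug->H
Char 4 ('A'): step: R->3, L=5; A->plug->A->R->F->L->E->refl->H->L'->H->R'->B->plug->B
Char 5 ('C'): step: R->4, L=5; C->plug->C->R->D->L->B->refl->G->L'->B->R'->D->plug->F
Char 6 ('H'): step: R->5, L=5; H->plug->H->R->F->L->E->refl->H->L'->H->R'->E->plug->E
Char 7 ('G'): step: R->6, L=5; G->plug->G->R->E->L->D->refl->C->L'->C->R'->F->plug->D
Char 8 ('B'): step: R->7, L=5; B->plug->B->R->H->L->H->refl->E->L'->F->R'->C->plug->C

Answer: CEHBFEDC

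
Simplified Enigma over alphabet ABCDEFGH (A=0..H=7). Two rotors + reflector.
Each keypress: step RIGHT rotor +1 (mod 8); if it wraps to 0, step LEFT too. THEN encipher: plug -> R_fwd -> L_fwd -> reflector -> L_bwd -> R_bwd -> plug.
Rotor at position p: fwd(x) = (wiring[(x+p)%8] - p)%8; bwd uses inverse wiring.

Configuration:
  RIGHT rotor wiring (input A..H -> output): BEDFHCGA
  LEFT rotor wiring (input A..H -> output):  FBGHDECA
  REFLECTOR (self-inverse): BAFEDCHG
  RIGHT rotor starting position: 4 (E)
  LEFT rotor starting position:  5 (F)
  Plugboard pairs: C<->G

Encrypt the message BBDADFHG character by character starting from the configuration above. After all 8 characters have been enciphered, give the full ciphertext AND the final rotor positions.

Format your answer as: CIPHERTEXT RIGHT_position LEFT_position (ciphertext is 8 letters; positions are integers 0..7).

Answer: FHBCEADC 4 6

Derivation:
Char 1 ('B'): step: R->5, L=5; B->plug->B->R->B->L->F->refl->C->L'->G->R'->F->plug->F
Char 2 ('B'): step: R->6, L=5; B->plug->B->R->C->L->D->refl->E->L'->E->R'->H->plug->H
Char 3 ('D'): step: R->7, L=5; D->plug->D->R->E->L->E->refl->D->L'->C->R'->B->plug->B
Char 4 ('A'): step: R->0, L->6 (L advanced); A->plug->A->R->B->L->C->refl->F->L'->G->R'->G->plug->C
Char 5 ('D'): step: R->1, L=6; D->plug->D->R->G->L->F->refl->C->L'->B->R'->E->plug->E
Char 6 ('F'): step: R->2, L=6; F->plug->F->R->G->L->F->refl->C->L'->B->R'->A->plug->A
Char 7 ('H'): step: R->3, L=6; H->plug->H->R->A->L->E->refl->D->L'->D->R'->D->plug->D
Char 8 ('G'): step: R->4, L=6; G->plug->C->R->C->L->H->refl->G->L'->H->R'->G->plug->C
Final: ciphertext=FHBCEADC, RIGHT=4, LEFT=6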